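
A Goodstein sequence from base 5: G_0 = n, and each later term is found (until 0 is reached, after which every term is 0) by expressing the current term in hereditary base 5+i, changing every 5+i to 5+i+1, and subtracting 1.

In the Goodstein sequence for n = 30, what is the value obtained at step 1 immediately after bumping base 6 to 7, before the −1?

G_0=30  [base 5] 5^2 + 5  →[5↦6]→  6^2 + 6 = 42  −1 ⇒ G_1=41
G_1=41  [base 6] 6^2 + 5  →[6↦7]→  7^2 + 5 = 54  −1 ⇒ G_2=53

54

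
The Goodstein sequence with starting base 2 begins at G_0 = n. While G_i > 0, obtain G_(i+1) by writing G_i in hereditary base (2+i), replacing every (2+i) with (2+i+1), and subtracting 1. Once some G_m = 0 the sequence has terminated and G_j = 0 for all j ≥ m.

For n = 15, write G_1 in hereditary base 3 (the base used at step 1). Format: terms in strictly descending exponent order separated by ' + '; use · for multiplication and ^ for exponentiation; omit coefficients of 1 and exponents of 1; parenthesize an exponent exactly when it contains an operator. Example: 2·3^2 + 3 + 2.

3^(3 + 1) + 3^3 + 3

base 2: 15 = 2^(2 + 1) + 2^2 + 2 + 1; at 3: 3^(3 + 1) + 3^3 + 3 + 1 = 112; next = 111
base 3: 111 = 3^(3 + 1) + 3^3 + 3; at 4: 4^(4 + 1) + 4^4 + 4 = 1284; next = 1283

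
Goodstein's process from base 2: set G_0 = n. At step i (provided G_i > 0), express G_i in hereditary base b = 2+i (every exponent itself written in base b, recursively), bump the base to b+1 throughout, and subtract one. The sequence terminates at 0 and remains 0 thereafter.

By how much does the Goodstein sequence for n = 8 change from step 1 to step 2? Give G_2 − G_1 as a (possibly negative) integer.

8 —HB2→ 2^(2 + 1) —bump→ 3^(3 + 1) = 81 —(−1)→ 80
80 —HB3→ 2·3^3 + 2·3^2 + 2·3 + 2 —bump→ 2·4^4 + 2·4^2 + 2·4 + 2 = 554 —(−1)→ 553

473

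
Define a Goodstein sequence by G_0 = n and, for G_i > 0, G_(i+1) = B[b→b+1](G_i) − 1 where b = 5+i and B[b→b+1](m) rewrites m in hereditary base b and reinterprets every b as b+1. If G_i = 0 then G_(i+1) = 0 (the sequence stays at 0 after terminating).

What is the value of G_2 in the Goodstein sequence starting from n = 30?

30 —HB5→ 5^2 + 5 —bump→ 6^2 + 6 = 42 —(−1)→ 41
41 —HB6→ 6^2 + 5 —bump→ 7^2 + 5 = 54 —(−1)→ 53
53 —HB7→ 7^2 + 4 —bump→ 8^2 + 4 = 68 —(−1)→ 67

53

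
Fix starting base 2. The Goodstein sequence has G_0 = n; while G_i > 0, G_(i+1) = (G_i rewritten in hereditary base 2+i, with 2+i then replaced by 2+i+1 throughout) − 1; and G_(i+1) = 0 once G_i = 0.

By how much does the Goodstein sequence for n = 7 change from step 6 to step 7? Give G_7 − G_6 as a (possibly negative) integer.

G_0=7  [base 2] 2^2 + 2 + 1  →[2↦3]→  3^3 + 3 + 1 = 31  −1 ⇒ G_1=30
G_1=30  [base 3] 3^3 + 3  →[3↦4]→  4^4 + 4 = 260  −1 ⇒ G_2=259
G_2=259  [base 4] 4^4 + 3  →[4↦5]→  5^5 + 3 = 3128  −1 ⇒ G_3=3127
G_3=3127  [base 5] 5^5 + 2  →[5↦6]→  6^6 + 2 = 46658  −1 ⇒ G_4=46657
G_4=46657  [base 6] 6^6 + 1  →[6↦7]→  7^7 + 1 = 823544  −1 ⇒ G_5=823543
G_5=823543  [base 7] 7^7  →[7↦8]→  8^8 = 16777216  −1 ⇒ G_6=16777215
G_6=16777215  [base 8] 7·8^7 + 7·8^6 + 7·8^5 + 7·8^4 + 7·8^3 + 7·8^2 + 7·8 + 7  →[8↦9]→  7·9^7 + 7·9^6 + 7·9^5 + 7·9^4 + 7·9^3 + 7·9^2 + 7·9 + 7 = 37665880  −1 ⇒ G_7=37665879

20888664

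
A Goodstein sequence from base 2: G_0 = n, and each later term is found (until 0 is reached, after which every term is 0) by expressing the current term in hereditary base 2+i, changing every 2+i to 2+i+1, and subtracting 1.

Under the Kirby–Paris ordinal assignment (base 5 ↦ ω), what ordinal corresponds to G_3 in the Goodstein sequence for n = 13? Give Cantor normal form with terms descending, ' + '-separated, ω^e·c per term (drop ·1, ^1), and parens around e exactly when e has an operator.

ω^(ω + 1) + ω^3·3 + ω^2·3 + ω·3 + 2

(0) 13|_2 = 2^(2 + 1) + 2^2 + 1 ↦ 3^(3 + 1) + 3^3 + 1|_3 = 109 ⇒ 108
(1) 108|_3 = 3^(3 + 1) + 3^3 ↦ 4^(4 + 1) + 4^4|_4 = 1280 ⇒ 1279
(2) 1279|_4 = 4^(4 + 1) + 3·4^3 + 3·4^2 + 3·4 + 3 ↦ 5^(5 + 1) + 3·5^3 + 3·5^2 + 3·5 + 3|_5 = 16093 ⇒ 16092
(3) 16092|_5 = 5^(5 + 1) + 3·5^3 + 3·5^2 + 3·5 + 2 ↦ 6^(6 + 1) + 3·6^3 + 3·6^2 + 3·6 + 2|_6 = 280712 ⇒ 280711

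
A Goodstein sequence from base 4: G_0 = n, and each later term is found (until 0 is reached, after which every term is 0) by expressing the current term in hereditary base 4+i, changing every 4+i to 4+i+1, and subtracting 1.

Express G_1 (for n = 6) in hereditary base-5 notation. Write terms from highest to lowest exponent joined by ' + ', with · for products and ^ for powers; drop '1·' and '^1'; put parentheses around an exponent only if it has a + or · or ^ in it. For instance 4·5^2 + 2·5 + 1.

[0] 6 ≡ 4 + 2 (base 4). Lift 5: 7. −1: 6.
[1] 6 ≡ 5 + 1 (base 5). Lift 6: 7. −1: 6.

5 + 1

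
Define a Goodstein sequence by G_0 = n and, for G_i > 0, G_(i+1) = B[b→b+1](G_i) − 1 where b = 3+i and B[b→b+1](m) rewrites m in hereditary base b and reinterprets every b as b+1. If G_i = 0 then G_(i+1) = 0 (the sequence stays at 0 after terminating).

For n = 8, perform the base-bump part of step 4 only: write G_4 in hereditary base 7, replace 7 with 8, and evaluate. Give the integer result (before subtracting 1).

12

base 3: 8 = 2·3 + 2; at 4: 2·4 + 2 = 10; next = 9
base 4: 9 = 2·4 + 1; at 5: 2·5 + 1 = 11; next = 10
base 5: 10 = 2·5; at 6: 2·6 = 12; next = 11
base 6: 11 = 6 + 5; at 7: 7 + 5 = 12; next = 11
base 7: 11 = 7 + 4; at 8: 8 + 4 = 12; next = 11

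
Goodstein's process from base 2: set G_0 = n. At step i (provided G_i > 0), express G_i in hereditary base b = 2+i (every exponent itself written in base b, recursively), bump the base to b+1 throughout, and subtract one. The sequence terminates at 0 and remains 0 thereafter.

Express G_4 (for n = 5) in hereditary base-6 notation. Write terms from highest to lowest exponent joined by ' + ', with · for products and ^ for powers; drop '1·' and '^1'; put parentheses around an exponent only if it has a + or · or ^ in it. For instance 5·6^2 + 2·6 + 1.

(0) 5|_2 = 2^2 + 1 ↦ 3^3 + 1|_3 = 28 ⇒ 27
(1) 27|_3 = 3^3 ↦ 4^4|_4 = 256 ⇒ 255
(2) 255|_4 = 3·4^3 + 3·4^2 + 3·4 + 3 ↦ 3·5^3 + 3·5^2 + 3·5 + 3|_5 = 468 ⇒ 467
(3) 467|_5 = 3·5^3 + 3·5^2 + 3·5 + 2 ↦ 3·6^3 + 3·6^2 + 3·6 + 2|_6 = 776 ⇒ 775
(4) 775|_6 = 3·6^3 + 3·6^2 + 3·6 + 1 ↦ 3·7^3 + 3·7^2 + 3·7 + 1|_7 = 1198 ⇒ 1197

3·6^3 + 3·6^2 + 3·6 + 1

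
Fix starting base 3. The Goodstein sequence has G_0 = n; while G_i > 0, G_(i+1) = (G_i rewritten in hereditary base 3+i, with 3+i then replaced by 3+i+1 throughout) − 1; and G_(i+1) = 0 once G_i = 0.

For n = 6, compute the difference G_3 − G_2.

(0) 6|_3 = 2·3 ↦ 2·4|_4 = 8 ⇒ 7
(1) 7|_4 = 4 + 3 ↦ 5 + 3|_5 = 8 ⇒ 7
(2) 7|_5 = 5 + 2 ↦ 6 + 2|_6 = 8 ⇒ 7

0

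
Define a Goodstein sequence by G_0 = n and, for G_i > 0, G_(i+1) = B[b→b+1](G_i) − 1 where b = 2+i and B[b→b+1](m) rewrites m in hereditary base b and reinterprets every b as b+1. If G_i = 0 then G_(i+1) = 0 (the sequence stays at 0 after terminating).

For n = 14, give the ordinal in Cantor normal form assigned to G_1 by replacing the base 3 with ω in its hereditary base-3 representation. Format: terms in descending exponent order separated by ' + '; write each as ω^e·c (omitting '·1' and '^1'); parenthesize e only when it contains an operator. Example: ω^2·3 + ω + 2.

ω^(ω + 1) + ω^ω + 2

G_0=14  [base 2] 2^(2 + 1) + 2^2 + 2  →[2↦3]→  3^(3 + 1) + 3^3 + 3 = 111  −1 ⇒ G_1=110
G_1=110  [base 3] 3^(3 + 1) + 3^3 + 2  →[3↦4]→  4^(4 + 1) + 4^4 + 2 = 1282  −1 ⇒ G_2=1281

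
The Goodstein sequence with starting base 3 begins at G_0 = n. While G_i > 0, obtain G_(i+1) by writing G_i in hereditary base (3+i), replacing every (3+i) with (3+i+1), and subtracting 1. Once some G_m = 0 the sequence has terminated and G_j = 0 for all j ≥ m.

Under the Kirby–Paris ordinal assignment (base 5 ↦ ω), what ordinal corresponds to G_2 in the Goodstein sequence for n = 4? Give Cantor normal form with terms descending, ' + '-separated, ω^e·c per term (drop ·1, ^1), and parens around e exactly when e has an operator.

4

G_0=4  [base 3] 3 + 1  →[3↦4]→  4 + 1 = 5  −1 ⇒ G_1=4
G_1=4  [base 4] 4  →[4↦5]→  5 = 5  −1 ⇒ G_2=4
G_2=4  [base 5] 4  →[5↦6]→  4 = 4  −1 ⇒ G_3=3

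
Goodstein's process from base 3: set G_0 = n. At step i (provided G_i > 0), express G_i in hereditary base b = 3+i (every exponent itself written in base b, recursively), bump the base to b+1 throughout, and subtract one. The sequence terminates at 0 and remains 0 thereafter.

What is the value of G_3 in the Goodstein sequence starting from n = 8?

G_0 = 8. HB_3(8) = 2·3 + 2. Bump = 10. G_1 = 9.
G_1 = 9. HB_4(9) = 2·4 + 1. Bump = 11. G_2 = 10.
G_2 = 10. HB_5(10) = 2·5. Bump = 12. G_3 = 11.
G_3 = 11. HB_6(11) = 6 + 5. Bump = 12. G_4 = 11.

11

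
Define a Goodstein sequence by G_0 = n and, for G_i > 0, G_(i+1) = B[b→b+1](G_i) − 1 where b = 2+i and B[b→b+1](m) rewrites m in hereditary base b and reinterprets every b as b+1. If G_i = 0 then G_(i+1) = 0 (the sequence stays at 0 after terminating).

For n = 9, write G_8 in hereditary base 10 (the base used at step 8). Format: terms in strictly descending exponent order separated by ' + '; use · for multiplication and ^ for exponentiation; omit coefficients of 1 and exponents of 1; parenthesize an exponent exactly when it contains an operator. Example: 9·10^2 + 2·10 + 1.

3·10^10 + 3·10^3 + 3·10^2 + 2·10 + 5

G_0=9  [base 2] 2^(2 + 1) + 1  →[2↦3]→  3^(3 + 1) + 1 = 82  −1 ⇒ G_1=81
G_1=81  [base 3] 3^(3 + 1)  →[3↦4]→  4^(4 + 1) = 1024  −1 ⇒ G_2=1023
G_2=1023  [base 4] 3·4^4 + 3·4^3 + 3·4^2 + 3·4 + 3  →[4↦5]→  3·5^5 + 3·5^3 + 3·5^2 + 3·5 + 3 = 9843  −1 ⇒ G_3=9842
G_3=9842  [base 5] 3·5^5 + 3·5^3 + 3·5^2 + 3·5 + 2  →[5↦6]→  3·6^6 + 3·6^3 + 3·6^2 + 3·6 + 2 = 140744  −1 ⇒ G_4=140743
G_4=140743  [base 6] 3·6^6 + 3·6^3 + 3·6^2 + 3·6 + 1  →[6↦7]→  3·7^7 + 3·7^3 + 3·7^2 + 3·7 + 1 = 2471827  −1 ⇒ G_5=2471826
G_5=2471826  [base 7] 3·7^7 + 3·7^3 + 3·7^2 + 3·7  →[7↦8]→  3·8^8 + 3·8^3 + 3·8^2 + 3·8 = 50333400  −1 ⇒ G_6=50333399
G_6=50333399  [base 8] 3·8^8 + 3·8^3 + 3·8^2 + 2·8 + 7  →[8↦9]→  3·9^9 + 3·9^3 + 3·9^2 + 2·9 + 7 = 1162263922  −1 ⇒ G_7=1162263921
G_7=1162263921  [base 9] 3·9^9 + 3·9^3 + 3·9^2 + 2·9 + 6  →[9↦10]→  3·10^10 + 3·10^3 + 3·10^2 + 2·10 + 6 = 30000003326  −1 ⇒ G_8=30000003325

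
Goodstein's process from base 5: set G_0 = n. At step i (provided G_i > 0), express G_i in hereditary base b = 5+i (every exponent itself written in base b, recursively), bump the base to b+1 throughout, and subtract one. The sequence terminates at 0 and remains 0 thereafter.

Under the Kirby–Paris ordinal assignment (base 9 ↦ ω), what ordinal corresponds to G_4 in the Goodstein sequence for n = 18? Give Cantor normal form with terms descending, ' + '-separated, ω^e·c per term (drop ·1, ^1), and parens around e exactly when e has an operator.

G_0=18  [base 5] 3·5 + 3  →[5↦6]→  3·6 + 3 = 21  −1 ⇒ G_1=20
G_1=20  [base 6] 3·6 + 2  →[6↦7]→  3·7 + 2 = 23  −1 ⇒ G_2=22
G_2=22  [base 7] 3·7 + 1  →[7↦8]→  3·8 + 1 = 25  −1 ⇒ G_3=24
G_3=24  [base 8] 3·8  →[8↦9]→  3·9 = 27  −1 ⇒ G_4=26
G_4=26  [base 9] 2·9 + 8  →[9↦10]→  2·10 + 8 = 28  −1 ⇒ G_5=27

ω·2 + 8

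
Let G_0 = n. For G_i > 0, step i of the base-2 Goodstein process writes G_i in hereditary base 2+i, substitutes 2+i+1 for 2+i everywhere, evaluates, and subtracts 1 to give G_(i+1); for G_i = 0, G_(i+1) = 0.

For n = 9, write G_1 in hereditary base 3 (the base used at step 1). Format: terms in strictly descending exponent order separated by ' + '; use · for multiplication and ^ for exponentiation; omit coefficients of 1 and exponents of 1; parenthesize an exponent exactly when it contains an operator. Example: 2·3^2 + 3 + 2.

3^(3 + 1)

9 —HB2→ 2^(2 + 1) + 1 —bump→ 3^(3 + 1) + 1 = 82 —(−1)→ 81
81 —HB3→ 3^(3 + 1) —bump→ 4^(4 + 1) = 1024 —(−1)→ 1023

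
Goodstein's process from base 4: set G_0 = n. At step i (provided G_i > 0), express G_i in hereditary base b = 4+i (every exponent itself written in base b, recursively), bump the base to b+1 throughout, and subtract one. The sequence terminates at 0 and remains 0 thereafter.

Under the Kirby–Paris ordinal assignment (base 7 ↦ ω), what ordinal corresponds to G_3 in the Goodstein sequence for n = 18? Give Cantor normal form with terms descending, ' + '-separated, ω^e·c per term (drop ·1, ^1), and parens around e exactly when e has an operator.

ω·6 + 6

[0] 18 ≡ 4^2 + 2 (base 4). Lift 5: 27. −1: 26.
[1] 26 ≡ 5^2 + 1 (base 5). Lift 6: 37. −1: 36.
[2] 36 ≡ 6^2 (base 6). Lift 7: 49. −1: 48.
[3] 48 ≡ 6·7 + 6 (base 7). Lift 8: 54. −1: 53.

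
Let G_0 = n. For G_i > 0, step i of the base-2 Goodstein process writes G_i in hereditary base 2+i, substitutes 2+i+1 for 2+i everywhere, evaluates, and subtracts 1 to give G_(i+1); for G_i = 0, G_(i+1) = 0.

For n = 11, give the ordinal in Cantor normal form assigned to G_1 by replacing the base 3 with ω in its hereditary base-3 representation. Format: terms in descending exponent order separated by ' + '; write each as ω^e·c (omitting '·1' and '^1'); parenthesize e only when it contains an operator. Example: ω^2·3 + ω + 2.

ω^(ω + 1) + ω

[0] 11 ≡ 2^(2 + 1) + 2 + 1 (base 2). Lift 3: 85. −1: 84.
[1] 84 ≡ 3^(3 + 1) + 3 (base 3). Lift 4: 1028. −1: 1027.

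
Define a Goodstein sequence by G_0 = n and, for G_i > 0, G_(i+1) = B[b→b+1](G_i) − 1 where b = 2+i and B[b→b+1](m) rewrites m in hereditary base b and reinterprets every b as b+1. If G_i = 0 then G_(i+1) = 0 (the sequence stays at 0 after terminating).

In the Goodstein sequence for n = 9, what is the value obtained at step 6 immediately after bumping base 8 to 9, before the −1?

1162263922

G_0=9  [base 2] 2^(2 + 1) + 1  →[2↦3]→  3^(3 + 1) + 1 = 82  −1 ⇒ G_1=81
G_1=81  [base 3] 3^(3 + 1)  →[3↦4]→  4^(4 + 1) = 1024  −1 ⇒ G_2=1023
G_2=1023  [base 4] 3·4^4 + 3·4^3 + 3·4^2 + 3·4 + 3  →[4↦5]→  3·5^5 + 3·5^3 + 3·5^2 + 3·5 + 3 = 9843  −1 ⇒ G_3=9842
G_3=9842  [base 5] 3·5^5 + 3·5^3 + 3·5^2 + 3·5 + 2  →[5↦6]→  3·6^6 + 3·6^3 + 3·6^2 + 3·6 + 2 = 140744  −1 ⇒ G_4=140743
G_4=140743  [base 6] 3·6^6 + 3·6^3 + 3·6^2 + 3·6 + 1  →[6↦7]→  3·7^7 + 3·7^3 + 3·7^2 + 3·7 + 1 = 2471827  −1 ⇒ G_5=2471826
G_5=2471826  [base 7] 3·7^7 + 3·7^3 + 3·7^2 + 3·7  →[7↦8]→  3·8^8 + 3·8^3 + 3·8^2 + 3·8 = 50333400  −1 ⇒ G_6=50333399
G_6=50333399  [base 8] 3·8^8 + 3·8^3 + 3·8^2 + 2·8 + 7  →[8↦9]→  3·9^9 + 3·9^3 + 3·9^2 + 2·9 + 7 = 1162263922  −1 ⇒ G_7=1162263921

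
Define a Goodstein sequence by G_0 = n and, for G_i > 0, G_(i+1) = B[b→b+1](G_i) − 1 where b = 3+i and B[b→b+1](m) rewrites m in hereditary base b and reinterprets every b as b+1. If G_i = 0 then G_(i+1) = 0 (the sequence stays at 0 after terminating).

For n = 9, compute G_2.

17

base 3: 9 = 3^2; at 4: 4^2 = 16; next = 15
base 4: 15 = 3·4 + 3; at 5: 3·5 + 3 = 18; next = 17
base 5: 17 = 3·5 + 2; at 6: 3·6 + 2 = 20; next = 19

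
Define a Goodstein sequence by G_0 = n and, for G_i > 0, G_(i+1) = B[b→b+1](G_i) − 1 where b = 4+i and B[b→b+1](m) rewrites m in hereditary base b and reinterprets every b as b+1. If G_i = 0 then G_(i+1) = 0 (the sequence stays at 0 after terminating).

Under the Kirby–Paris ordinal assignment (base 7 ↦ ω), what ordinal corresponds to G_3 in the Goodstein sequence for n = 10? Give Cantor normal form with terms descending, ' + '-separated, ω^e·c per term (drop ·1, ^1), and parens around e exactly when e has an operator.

ω + 6

[0] 10 ≡ 2·4 + 2 (base 4). Lift 5: 12. −1: 11.
[1] 11 ≡ 2·5 + 1 (base 5). Lift 6: 13. −1: 12.
[2] 12 ≡ 2·6 (base 6). Lift 7: 14. −1: 13.
[3] 13 ≡ 7 + 6 (base 7). Lift 8: 14. −1: 13.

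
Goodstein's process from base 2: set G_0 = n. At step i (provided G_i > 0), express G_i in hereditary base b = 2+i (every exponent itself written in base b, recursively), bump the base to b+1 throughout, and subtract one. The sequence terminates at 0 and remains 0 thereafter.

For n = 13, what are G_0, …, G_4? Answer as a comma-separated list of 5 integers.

[0] 13 ≡ 2^(2 + 1) + 2^2 + 1 (base 2). Lift 3: 109. −1: 108.
[1] 108 ≡ 3^(3 + 1) + 3^3 (base 3). Lift 4: 1280. −1: 1279.
[2] 1279 ≡ 4^(4 + 1) + 3·4^3 + 3·4^2 + 3·4 + 3 (base 4). Lift 5: 16093. −1: 16092.
[3] 16092 ≡ 5^(5 + 1) + 3·5^3 + 3·5^2 + 3·5 + 2 (base 5). Lift 6: 280712. −1: 280711.

13, 108, 1279, 16092, 280711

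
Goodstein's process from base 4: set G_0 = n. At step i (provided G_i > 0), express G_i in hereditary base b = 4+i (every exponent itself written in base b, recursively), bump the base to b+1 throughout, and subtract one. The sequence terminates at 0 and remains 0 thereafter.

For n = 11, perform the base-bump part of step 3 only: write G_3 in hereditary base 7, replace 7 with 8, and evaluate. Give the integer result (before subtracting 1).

i=0: 11 = 2·4 + 3 (b=4); 4→5: 2·5 + 3 = 13; 13−1 = 12
i=1: 12 = 2·5 + 2 (b=5); 5→6: 2·6 + 2 = 14; 14−1 = 13
i=2: 13 = 2·6 + 1 (b=6); 6→7: 2·7 + 1 = 15; 15−1 = 14
i=3: 14 = 2·7 (b=7); 7→8: 2·8 = 16; 16−1 = 15

16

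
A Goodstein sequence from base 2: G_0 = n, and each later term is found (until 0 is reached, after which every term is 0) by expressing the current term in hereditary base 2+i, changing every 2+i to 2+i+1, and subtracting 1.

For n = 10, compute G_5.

4215754

base 2: 10 = 2^(2 + 1) + 2; at 3: 3^(3 + 1) + 3 = 84; next = 83
base 3: 83 = 3^(3 + 1) + 2; at 4: 4^(4 + 1) + 2 = 1026; next = 1025
base 4: 1025 = 4^(4 + 1) + 1; at 5: 5^(5 + 1) + 1 = 15626; next = 15625
base 5: 15625 = 5^(5 + 1); at 6: 6^(6 + 1) = 279936; next = 279935
base 6: 279935 = 5·6^6 + 5·6^5 + 5·6^4 + 5·6^3 + 5·6^2 + 5·6 + 5; at 7: 5·7^7 + 5·7^5 + 5·7^4 + 5·7^3 + 5·7^2 + 5·7 + 5 = 4215755; next = 4215754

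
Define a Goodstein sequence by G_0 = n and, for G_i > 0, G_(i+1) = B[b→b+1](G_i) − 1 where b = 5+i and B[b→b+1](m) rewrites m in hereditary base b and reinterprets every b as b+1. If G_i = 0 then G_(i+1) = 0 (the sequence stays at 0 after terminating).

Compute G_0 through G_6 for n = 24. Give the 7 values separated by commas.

24, 27, 30, 33, 36, 39, 41

G_0 = 24. HB_5(24) = 4·5 + 4. Bump = 28. G_1 = 27.
G_1 = 27. HB_6(27) = 4·6 + 3. Bump = 31. G_2 = 30.
G_2 = 30. HB_7(30) = 4·7 + 2. Bump = 34. G_3 = 33.
G_3 = 33. HB_8(33) = 4·8 + 1. Bump = 37. G_4 = 36.
G_4 = 36. HB_9(36) = 4·9. Bump = 40. G_5 = 39.
G_5 = 39. HB_10(39) = 3·10 + 9. Bump = 42. G_6 = 41.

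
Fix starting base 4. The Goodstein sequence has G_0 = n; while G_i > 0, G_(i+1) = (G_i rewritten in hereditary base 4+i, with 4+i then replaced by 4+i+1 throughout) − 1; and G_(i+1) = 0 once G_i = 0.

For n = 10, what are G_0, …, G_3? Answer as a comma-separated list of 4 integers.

10, 11, 12, 13

G_0=10  [base 4] 2·4 + 2  →[4↦5]→  2·5 + 2 = 12  −1 ⇒ G_1=11
G_1=11  [base 5] 2·5 + 1  →[5↦6]→  2·6 + 1 = 13  −1 ⇒ G_2=12
G_2=12  [base 6] 2·6  →[6↦7]→  2·7 = 14  −1 ⇒ G_3=13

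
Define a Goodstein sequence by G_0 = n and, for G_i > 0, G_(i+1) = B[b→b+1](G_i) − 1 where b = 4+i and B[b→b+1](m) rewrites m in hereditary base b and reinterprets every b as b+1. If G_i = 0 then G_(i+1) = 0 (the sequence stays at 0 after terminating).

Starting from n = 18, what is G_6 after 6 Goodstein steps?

i=0: 18 = 4^2 + 2 (b=4); 4→5: 5^2 + 2 = 27; 27−1 = 26
i=1: 26 = 5^2 + 1 (b=5); 5→6: 6^2 + 1 = 37; 37−1 = 36
i=2: 36 = 6^2 (b=6); 6→7: 7^2 = 49; 49−1 = 48
i=3: 48 = 6·7 + 6 (b=7); 7→8: 6·8 + 6 = 54; 54−1 = 53
i=4: 53 = 6·8 + 5 (b=8); 8→9: 6·9 + 5 = 59; 59−1 = 58
i=5: 58 = 6·9 + 4 (b=9); 9→10: 6·10 + 4 = 64; 64−1 = 63
i=6: 63 = 6·10 + 3 (b=10); 10→11: 6·11 + 3 = 69; 69−1 = 68

63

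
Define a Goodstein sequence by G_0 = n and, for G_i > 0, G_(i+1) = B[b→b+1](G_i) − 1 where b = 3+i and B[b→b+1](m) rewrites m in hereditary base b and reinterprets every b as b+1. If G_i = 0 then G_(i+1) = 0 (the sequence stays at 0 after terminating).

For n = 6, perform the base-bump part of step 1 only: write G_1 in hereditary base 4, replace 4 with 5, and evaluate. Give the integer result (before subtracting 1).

8

(0) 6|_3 = 2·3 ↦ 2·4|_4 = 8 ⇒ 7
(1) 7|_4 = 4 + 3 ↦ 5 + 3|_5 = 8 ⇒ 7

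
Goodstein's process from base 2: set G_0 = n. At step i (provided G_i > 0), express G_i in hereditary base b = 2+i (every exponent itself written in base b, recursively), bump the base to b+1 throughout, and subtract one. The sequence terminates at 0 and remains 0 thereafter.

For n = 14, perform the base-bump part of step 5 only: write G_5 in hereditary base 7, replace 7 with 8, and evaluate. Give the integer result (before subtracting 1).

134404972

G_0 = 14. HB_2(14) = 2^(2 + 1) + 2^2 + 2. Bump = 111. G_1 = 110.
G_1 = 110. HB_3(110) = 3^(3 + 1) + 3^3 + 2. Bump = 1282. G_2 = 1281.
G_2 = 1281. HB_4(1281) = 4^(4 + 1) + 4^4 + 1. Bump = 18751. G_3 = 18750.
G_3 = 18750. HB_5(18750) = 5^(5 + 1) + 5^5. Bump = 326592. G_4 = 326591.
G_4 = 326591. HB_6(326591) = 6^(6 + 1) + 5·6^5 + 5·6^4 + 5·6^3 + 5·6^2 + 5·6 + 5. Bump = 5862841. G_5 = 5862840.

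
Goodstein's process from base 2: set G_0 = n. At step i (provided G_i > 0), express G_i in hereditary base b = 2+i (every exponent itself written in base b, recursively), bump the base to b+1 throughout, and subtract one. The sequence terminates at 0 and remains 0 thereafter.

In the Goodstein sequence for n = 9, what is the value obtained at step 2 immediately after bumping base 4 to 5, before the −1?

9843

i=0: 9 = 2^(2 + 1) + 1 (b=2); 2→3: 3^(3 + 1) + 1 = 82; 82−1 = 81
i=1: 81 = 3^(3 + 1) (b=3); 3→4: 4^(4 + 1) = 1024; 1024−1 = 1023
i=2: 1023 = 3·4^4 + 3·4^3 + 3·4^2 + 3·4 + 3 (b=4); 4→5: 3·5^5 + 3·5^3 + 3·5^2 + 3·5 + 3 = 9843; 9843−1 = 9842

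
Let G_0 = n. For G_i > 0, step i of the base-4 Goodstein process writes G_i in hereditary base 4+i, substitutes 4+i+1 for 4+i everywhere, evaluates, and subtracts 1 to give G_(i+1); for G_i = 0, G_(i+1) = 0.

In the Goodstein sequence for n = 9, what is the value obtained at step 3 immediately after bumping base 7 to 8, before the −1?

[0] 9 ≡ 2·4 + 1 (base 4). Lift 5: 11. −1: 10.
[1] 10 ≡ 2·5 (base 5). Lift 6: 12. −1: 11.
[2] 11 ≡ 6 + 5 (base 6). Lift 7: 12. −1: 11.
[3] 11 ≡ 7 + 4 (base 7). Lift 8: 12. −1: 11.

12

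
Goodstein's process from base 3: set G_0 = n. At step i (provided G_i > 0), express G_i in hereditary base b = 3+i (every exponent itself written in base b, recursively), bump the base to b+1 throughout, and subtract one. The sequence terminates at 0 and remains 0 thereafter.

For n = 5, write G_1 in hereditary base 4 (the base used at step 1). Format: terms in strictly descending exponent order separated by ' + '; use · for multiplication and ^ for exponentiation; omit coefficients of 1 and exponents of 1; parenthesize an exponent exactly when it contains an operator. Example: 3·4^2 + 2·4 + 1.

4 + 1

[0] 5 ≡ 3 + 2 (base 3). Lift 4: 6. −1: 5.
[1] 5 ≡ 4 + 1 (base 4). Lift 5: 6. −1: 5.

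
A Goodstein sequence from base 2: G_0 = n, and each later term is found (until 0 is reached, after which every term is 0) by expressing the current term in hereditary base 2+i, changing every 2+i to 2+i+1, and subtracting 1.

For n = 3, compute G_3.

2

base 2: 3 = 2 + 1; at 3: 3 + 1 = 4; next = 3
base 3: 3 = 3; at 4: 4 = 4; next = 3
base 4: 3 = 3; at 5: 3 = 3; next = 2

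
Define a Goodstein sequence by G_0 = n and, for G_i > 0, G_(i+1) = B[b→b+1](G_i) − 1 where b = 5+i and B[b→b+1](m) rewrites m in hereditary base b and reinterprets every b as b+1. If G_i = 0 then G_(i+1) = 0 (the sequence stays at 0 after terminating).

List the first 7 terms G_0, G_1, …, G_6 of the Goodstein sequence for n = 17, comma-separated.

17 —HB5→ 3·5 + 2 —bump→ 3·6 + 2 = 20 —(−1)→ 19
19 —HB6→ 3·6 + 1 —bump→ 3·7 + 1 = 22 —(−1)→ 21
21 —HB7→ 3·7 —bump→ 3·8 = 24 —(−1)→ 23
23 —HB8→ 2·8 + 7 —bump→ 2·9 + 7 = 25 —(−1)→ 24
24 —HB9→ 2·9 + 6 —bump→ 2·10 + 6 = 26 —(−1)→ 25
25 —HB10→ 2·10 + 5 —bump→ 2·11 + 5 = 27 —(−1)→ 26

17, 19, 21, 23, 24, 25, 26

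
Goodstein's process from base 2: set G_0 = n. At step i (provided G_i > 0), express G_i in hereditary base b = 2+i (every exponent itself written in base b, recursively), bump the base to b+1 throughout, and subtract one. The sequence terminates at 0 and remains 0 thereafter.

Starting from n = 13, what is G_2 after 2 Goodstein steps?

G_0 = 13. HB_2(13) = 2^(2 + 1) + 2^2 + 1. Bump = 109. G_1 = 108.
G_1 = 108. HB_3(108) = 3^(3 + 1) + 3^3. Bump = 1280. G_2 = 1279.

1279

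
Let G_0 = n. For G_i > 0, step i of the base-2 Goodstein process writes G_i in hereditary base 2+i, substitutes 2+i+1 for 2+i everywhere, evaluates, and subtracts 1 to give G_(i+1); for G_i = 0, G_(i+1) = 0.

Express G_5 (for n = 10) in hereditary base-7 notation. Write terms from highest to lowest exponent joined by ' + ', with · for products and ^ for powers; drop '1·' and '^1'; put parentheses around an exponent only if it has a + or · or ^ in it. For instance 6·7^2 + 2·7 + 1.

G_0=10  [base 2] 2^(2 + 1) + 2  →[2↦3]→  3^(3 + 1) + 3 = 84  −1 ⇒ G_1=83
G_1=83  [base 3] 3^(3 + 1) + 2  →[3↦4]→  4^(4 + 1) + 2 = 1026  −1 ⇒ G_2=1025
G_2=1025  [base 4] 4^(4 + 1) + 1  →[4↦5]→  5^(5 + 1) + 1 = 15626  −1 ⇒ G_3=15625
G_3=15625  [base 5] 5^(5 + 1)  →[5↦6]→  6^(6 + 1) = 279936  −1 ⇒ G_4=279935
G_4=279935  [base 6] 5·6^6 + 5·6^5 + 5·6^4 + 5·6^3 + 5·6^2 + 5·6 + 5  →[6↦7]→  5·7^7 + 5·7^5 + 5·7^4 + 5·7^3 + 5·7^2 + 5·7 + 5 = 4215755  −1 ⇒ G_5=4215754
G_5=4215754  [base 7] 5·7^7 + 5·7^5 + 5·7^4 + 5·7^3 + 5·7^2 + 5·7 + 4  →[7↦8]→  5·8^8 + 5·8^5 + 5·8^4 + 5·8^3 + 5·8^2 + 5·8 + 4 = 84073324  −1 ⇒ G_6=84073323

5·7^7 + 5·7^5 + 5·7^4 + 5·7^3 + 5·7^2 + 5·7 + 4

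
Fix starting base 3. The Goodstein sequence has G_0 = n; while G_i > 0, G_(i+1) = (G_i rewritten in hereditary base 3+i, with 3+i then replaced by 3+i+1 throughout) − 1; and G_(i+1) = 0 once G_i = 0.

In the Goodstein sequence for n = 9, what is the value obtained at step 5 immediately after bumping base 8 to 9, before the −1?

25

9 —HB3→ 3^2 —bump→ 4^2 = 16 —(−1)→ 15
15 —HB4→ 3·4 + 3 —bump→ 3·5 + 3 = 18 —(−1)→ 17
17 —HB5→ 3·5 + 2 —bump→ 3·6 + 2 = 20 —(−1)→ 19
19 —HB6→ 3·6 + 1 —bump→ 3·7 + 1 = 22 —(−1)→ 21
21 —HB7→ 3·7 —bump→ 3·8 = 24 —(−1)→ 23
23 —HB8→ 2·8 + 7 —bump→ 2·9 + 7 = 25 —(−1)→ 24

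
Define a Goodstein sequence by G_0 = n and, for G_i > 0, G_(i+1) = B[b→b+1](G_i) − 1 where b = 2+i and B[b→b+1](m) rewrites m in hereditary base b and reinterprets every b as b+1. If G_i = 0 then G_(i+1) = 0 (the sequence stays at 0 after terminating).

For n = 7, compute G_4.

46657

base 2: 7 = 2^2 + 2 + 1; at 3: 3^3 + 3 + 1 = 31; next = 30
base 3: 30 = 3^3 + 3; at 4: 4^4 + 4 = 260; next = 259
base 4: 259 = 4^4 + 3; at 5: 5^5 + 3 = 3128; next = 3127
base 5: 3127 = 5^5 + 2; at 6: 6^6 + 2 = 46658; next = 46657
base 6: 46657 = 6^6 + 1; at 7: 7^7 + 1 = 823544; next = 823543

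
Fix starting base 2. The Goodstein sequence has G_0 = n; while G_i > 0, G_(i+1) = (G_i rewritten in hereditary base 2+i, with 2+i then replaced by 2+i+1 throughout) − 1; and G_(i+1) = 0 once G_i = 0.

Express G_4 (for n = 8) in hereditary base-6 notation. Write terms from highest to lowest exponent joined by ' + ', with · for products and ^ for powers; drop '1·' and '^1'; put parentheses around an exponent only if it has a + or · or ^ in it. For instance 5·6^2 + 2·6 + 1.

step 0: 8 = 2^(2 + 1); sub 3 for 2: 3^(3 + 1); = 81; G_1 = 81−1 = 80
step 1: 80 = 2·3^3 + 2·3^2 + 2·3 + 2; sub 4 for 3: 2·4^4 + 2·4^2 + 2·4 + 2; = 554; G_2 = 554−1 = 553
step 2: 553 = 2·4^4 + 2·4^2 + 2·4 + 1; sub 5 for 4: 2·5^5 + 2·5^2 + 2·5 + 1; = 6311; G_3 = 6311−1 = 6310
step 3: 6310 = 2·5^5 + 2·5^2 + 2·5; sub 6 for 5: 2·6^6 + 2·6^2 + 2·6; = 93396; G_4 = 93396−1 = 93395
step 4: 93395 = 2·6^6 + 2·6^2 + 6 + 5; sub 7 for 6: 2·7^7 + 2·7^2 + 7 + 5; = 1647196; G_5 = 1647196−1 = 1647195

2·6^6 + 2·6^2 + 6 + 5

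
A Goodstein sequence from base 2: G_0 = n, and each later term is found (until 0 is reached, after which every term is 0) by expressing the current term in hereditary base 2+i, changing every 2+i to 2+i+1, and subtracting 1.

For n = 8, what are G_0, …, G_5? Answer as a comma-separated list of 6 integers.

8 —HB2→ 2^(2 + 1) —bump→ 3^(3 + 1) = 81 —(−1)→ 80
80 —HB3→ 2·3^3 + 2·3^2 + 2·3 + 2 —bump→ 2·4^4 + 2·4^2 + 2·4 + 2 = 554 —(−1)→ 553
553 —HB4→ 2·4^4 + 2·4^2 + 2·4 + 1 —bump→ 2·5^5 + 2·5^2 + 2·5 + 1 = 6311 —(−1)→ 6310
6310 —HB5→ 2·5^5 + 2·5^2 + 2·5 —bump→ 2·6^6 + 2·6^2 + 2·6 = 93396 —(−1)→ 93395
93395 —HB6→ 2·6^6 + 2·6^2 + 6 + 5 —bump→ 2·7^7 + 2·7^2 + 7 + 5 = 1647196 —(−1)→ 1647195

8, 80, 553, 6310, 93395, 1647195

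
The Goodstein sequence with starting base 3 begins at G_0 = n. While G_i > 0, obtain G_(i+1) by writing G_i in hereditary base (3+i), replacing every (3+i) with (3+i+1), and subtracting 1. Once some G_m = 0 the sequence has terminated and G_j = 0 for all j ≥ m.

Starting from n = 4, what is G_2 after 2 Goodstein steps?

4

(0) 4|_3 = 3 + 1 ↦ 4 + 1|_4 = 5 ⇒ 4
(1) 4|_4 = 4 ↦ 5|_5 = 5 ⇒ 4
(2) 4|_5 = 4 ↦ 4|_6 = 4 ⇒ 3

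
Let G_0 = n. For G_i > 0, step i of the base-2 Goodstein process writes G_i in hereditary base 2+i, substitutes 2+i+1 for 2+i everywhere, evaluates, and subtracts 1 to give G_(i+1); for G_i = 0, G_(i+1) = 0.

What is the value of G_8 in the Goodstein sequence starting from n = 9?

G_0=9  [base 2] 2^(2 + 1) + 1  →[2↦3]→  3^(3 + 1) + 1 = 82  −1 ⇒ G_1=81
G_1=81  [base 3] 3^(3 + 1)  →[3↦4]→  4^(4 + 1) = 1024  −1 ⇒ G_2=1023
G_2=1023  [base 4] 3·4^4 + 3·4^3 + 3·4^2 + 3·4 + 3  →[4↦5]→  3·5^5 + 3·5^3 + 3·5^2 + 3·5 + 3 = 9843  −1 ⇒ G_3=9842
G_3=9842  [base 5] 3·5^5 + 3·5^3 + 3·5^2 + 3·5 + 2  →[5↦6]→  3·6^6 + 3·6^3 + 3·6^2 + 3·6 + 2 = 140744  −1 ⇒ G_4=140743
G_4=140743  [base 6] 3·6^6 + 3·6^3 + 3·6^2 + 3·6 + 1  →[6↦7]→  3·7^7 + 3·7^3 + 3·7^2 + 3·7 + 1 = 2471827  −1 ⇒ G_5=2471826
G_5=2471826  [base 7] 3·7^7 + 3·7^3 + 3·7^2 + 3·7  →[7↦8]→  3·8^8 + 3·8^3 + 3·8^2 + 3·8 = 50333400  −1 ⇒ G_6=50333399
G_6=50333399  [base 8] 3·8^8 + 3·8^3 + 3·8^2 + 2·8 + 7  →[8↦9]→  3·9^9 + 3·9^3 + 3·9^2 + 2·9 + 7 = 1162263922  −1 ⇒ G_7=1162263921
G_7=1162263921  [base 9] 3·9^9 + 3·9^3 + 3·9^2 + 2·9 + 6  →[9↦10]→  3·10^10 + 3·10^3 + 3·10^2 + 2·10 + 6 = 30000003326  −1 ⇒ G_8=30000003325
G_8=30000003325  [base 10] 3·10^10 + 3·10^3 + 3·10^2 + 2·10 + 5  →[10↦11]→  3·11^11 + 3·11^3 + 3·11^2 + 2·11 + 5 = 855935016216  −1 ⇒ G_9=855935016215

30000003325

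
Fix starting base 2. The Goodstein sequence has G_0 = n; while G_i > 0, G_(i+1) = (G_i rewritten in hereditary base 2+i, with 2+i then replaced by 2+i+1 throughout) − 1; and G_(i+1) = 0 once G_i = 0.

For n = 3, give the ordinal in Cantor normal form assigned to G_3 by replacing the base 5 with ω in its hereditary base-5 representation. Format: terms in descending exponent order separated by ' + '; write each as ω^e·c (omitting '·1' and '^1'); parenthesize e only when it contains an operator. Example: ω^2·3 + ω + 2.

G_0=3  [base 2] 2 + 1  →[2↦3]→  3 + 1 = 4  −1 ⇒ G_1=3
G_1=3  [base 3] 3  →[3↦4]→  4 = 4  −1 ⇒ G_2=3
G_2=3  [base 4] 3  →[4↦5]→  3 = 3  −1 ⇒ G_3=2
G_3=2  [base 5] 2  →[5↦6]→  2 = 2  −1 ⇒ G_4=1

2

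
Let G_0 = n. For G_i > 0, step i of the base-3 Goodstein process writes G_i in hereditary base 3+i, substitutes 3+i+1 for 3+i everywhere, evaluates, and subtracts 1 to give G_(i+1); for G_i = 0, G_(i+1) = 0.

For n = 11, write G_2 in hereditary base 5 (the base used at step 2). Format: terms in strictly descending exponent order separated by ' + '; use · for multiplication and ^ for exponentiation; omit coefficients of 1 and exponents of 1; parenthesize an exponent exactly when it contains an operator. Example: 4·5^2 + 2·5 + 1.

5^2

G_0=11  [base 3] 3^2 + 2  →[3↦4]→  4^2 + 2 = 18  −1 ⇒ G_1=17
G_1=17  [base 4] 4^2 + 1  →[4↦5]→  5^2 + 1 = 26  −1 ⇒ G_2=25
G_2=25  [base 5] 5^2  →[5↦6]→  6^2 = 36  −1 ⇒ G_3=35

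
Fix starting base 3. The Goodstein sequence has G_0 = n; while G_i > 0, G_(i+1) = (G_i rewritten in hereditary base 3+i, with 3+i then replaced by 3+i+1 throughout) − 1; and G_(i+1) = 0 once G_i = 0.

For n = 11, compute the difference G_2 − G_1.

8

step 0: 11 = 3^2 + 2; sub 4 for 3: 4^2 + 2; = 18; G_1 = 18−1 = 17
step 1: 17 = 4^2 + 1; sub 5 for 4: 5^2 + 1; = 26; G_2 = 26−1 = 25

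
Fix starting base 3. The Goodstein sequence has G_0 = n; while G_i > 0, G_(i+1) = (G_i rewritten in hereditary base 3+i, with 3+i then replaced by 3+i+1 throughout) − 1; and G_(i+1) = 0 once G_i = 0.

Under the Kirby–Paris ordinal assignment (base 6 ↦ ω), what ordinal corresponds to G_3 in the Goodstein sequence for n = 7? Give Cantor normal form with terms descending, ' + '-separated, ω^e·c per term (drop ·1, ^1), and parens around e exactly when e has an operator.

(0) 7|_3 = 2·3 + 1 ↦ 2·4 + 1|_4 = 9 ⇒ 8
(1) 8|_4 = 2·4 ↦ 2·5|_5 = 10 ⇒ 9
(2) 9|_5 = 5 + 4 ↦ 6 + 4|_6 = 10 ⇒ 9

ω + 3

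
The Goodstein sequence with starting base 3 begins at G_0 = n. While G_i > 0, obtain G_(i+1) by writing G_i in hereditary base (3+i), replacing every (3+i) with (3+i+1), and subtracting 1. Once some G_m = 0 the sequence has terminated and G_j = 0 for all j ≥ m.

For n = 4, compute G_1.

base 3: 4 = 3 + 1; at 4: 4 + 1 = 5; next = 4
base 4: 4 = 4; at 5: 5 = 5; next = 4

4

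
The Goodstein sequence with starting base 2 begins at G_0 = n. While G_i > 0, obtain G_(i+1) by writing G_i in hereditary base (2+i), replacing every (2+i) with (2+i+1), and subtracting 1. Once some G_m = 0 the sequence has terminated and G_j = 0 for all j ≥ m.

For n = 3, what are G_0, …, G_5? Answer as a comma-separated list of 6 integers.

[0] 3 ≡ 2 + 1 (base 2). Lift 3: 4. −1: 3.
[1] 3 ≡ 3 (base 3). Lift 4: 4. −1: 3.
[2] 3 ≡ 3 (base 4). Lift 5: 3. −1: 2.
[3] 2 ≡ 2 (base 5). Lift 6: 2. −1: 1.
[4] 1 ≡ 1 (base 6). Lift 7: 1. −1: 0.

3, 3, 3, 2, 1, 0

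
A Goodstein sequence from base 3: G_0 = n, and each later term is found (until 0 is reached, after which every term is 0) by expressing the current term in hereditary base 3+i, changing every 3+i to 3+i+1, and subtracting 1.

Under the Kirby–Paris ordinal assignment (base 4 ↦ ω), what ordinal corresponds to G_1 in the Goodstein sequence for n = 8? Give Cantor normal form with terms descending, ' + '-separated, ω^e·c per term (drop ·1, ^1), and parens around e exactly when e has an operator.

ω·2 + 1

G_0 = 8. HB_3(8) = 2·3 + 2. Bump = 10. G_1 = 9.
G_1 = 9. HB_4(9) = 2·4 + 1. Bump = 11. G_2 = 10.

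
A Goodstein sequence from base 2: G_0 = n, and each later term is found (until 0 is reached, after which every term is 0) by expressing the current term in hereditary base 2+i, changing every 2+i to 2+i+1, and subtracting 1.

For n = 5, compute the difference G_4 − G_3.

base 2: 5 = 2^2 + 1; at 3: 3^3 + 1 = 28; next = 27
base 3: 27 = 3^3; at 4: 4^4 = 256; next = 255
base 4: 255 = 3·4^3 + 3·4^2 + 3·4 + 3; at 5: 3·5^3 + 3·5^2 + 3·5 + 3 = 468; next = 467
base 5: 467 = 3·5^3 + 3·5^2 + 3·5 + 2; at 6: 3·6^3 + 3·6^2 + 3·6 + 2 = 776; next = 775

308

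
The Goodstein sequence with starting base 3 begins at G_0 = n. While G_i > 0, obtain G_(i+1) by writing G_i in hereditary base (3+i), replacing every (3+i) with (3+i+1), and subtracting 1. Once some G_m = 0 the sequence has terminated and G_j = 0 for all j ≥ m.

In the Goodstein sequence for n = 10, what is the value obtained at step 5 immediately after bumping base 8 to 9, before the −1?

(0) 10|_3 = 3^2 + 1 ↦ 4^2 + 1|_4 = 17 ⇒ 16
(1) 16|_4 = 4^2 ↦ 5^2|_5 = 25 ⇒ 24
(2) 24|_5 = 4·5 + 4 ↦ 4·6 + 4|_6 = 28 ⇒ 27
(3) 27|_6 = 4·6 + 3 ↦ 4·7 + 3|_7 = 31 ⇒ 30
(4) 30|_7 = 4·7 + 2 ↦ 4·8 + 2|_8 = 34 ⇒ 33

37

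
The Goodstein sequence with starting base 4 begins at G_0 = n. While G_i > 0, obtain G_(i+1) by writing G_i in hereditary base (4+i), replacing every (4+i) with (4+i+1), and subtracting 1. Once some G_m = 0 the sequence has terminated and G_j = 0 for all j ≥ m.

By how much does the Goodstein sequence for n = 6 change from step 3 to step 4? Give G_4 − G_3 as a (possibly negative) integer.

step 0: 6 = 4 + 2; sub 5 for 4: 5 + 2; = 7; G_1 = 7−1 = 6
step 1: 6 = 5 + 1; sub 6 for 5: 6 + 1; = 7; G_2 = 7−1 = 6
step 2: 6 = 6; sub 7 for 6: 7; = 7; G_3 = 7−1 = 6
step 3: 6 = 6; sub 8 for 7: 6; = 6; G_4 = 6−1 = 5

-1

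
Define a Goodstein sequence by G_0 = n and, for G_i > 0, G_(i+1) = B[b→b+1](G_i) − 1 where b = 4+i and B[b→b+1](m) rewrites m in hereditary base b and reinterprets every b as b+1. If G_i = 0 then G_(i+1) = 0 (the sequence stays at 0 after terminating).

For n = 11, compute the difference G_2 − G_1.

1

G_0=11  [base 4] 2·4 + 3  →[4↦5]→  2·5 + 3 = 13  −1 ⇒ G_1=12
G_1=12  [base 5] 2·5 + 2  →[5↦6]→  2·6 + 2 = 14  −1 ⇒ G_2=13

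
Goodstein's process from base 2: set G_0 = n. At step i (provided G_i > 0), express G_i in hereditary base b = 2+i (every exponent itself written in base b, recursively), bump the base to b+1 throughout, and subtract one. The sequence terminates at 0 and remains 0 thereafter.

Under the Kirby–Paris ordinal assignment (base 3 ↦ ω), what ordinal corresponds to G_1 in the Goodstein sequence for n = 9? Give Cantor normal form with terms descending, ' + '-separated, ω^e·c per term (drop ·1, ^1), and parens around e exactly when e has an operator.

ω^(ω + 1)

i=0: 9 = 2^(2 + 1) + 1 (b=2); 2→3: 3^(3 + 1) + 1 = 82; 82−1 = 81
i=1: 81 = 3^(3 + 1) (b=3); 3→4: 4^(4 + 1) = 1024; 1024−1 = 1023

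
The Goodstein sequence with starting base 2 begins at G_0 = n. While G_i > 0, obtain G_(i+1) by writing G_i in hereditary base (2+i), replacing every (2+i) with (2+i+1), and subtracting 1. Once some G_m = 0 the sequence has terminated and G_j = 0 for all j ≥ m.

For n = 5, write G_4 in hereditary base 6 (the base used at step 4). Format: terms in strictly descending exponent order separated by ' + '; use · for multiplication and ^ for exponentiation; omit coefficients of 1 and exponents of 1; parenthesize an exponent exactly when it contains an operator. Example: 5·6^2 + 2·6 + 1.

3·6^3 + 3·6^2 + 3·6 + 1

(0) 5|_2 = 2^2 + 1 ↦ 3^3 + 1|_3 = 28 ⇒ 27
(1) 27|_3 = 3^3 ↦ 4^4|_4 = 256 ⇒ 255
(2) 255|_4 = 3·4^3 + 3·4^2 + 3·4 + 3 ↦ 3·5^3 + 3·5^2 + 3·5 + 3|_5 = 468 ⇒ 467
(3) 467|_5 = 3·5^3 + 3·5^2 + 3·5 + 2 ↦ 3·6^3 + 3·6^2 + 3·6 + 2|_6 = 776 ⇒ 775
(4) 775|_6 = 3·6^3 + 3·6^2 + 3·6 + 1 ↦ 3·7^3 + 3·7^2 + 3·7 + 1|_7 = 1198 ⇒ 1197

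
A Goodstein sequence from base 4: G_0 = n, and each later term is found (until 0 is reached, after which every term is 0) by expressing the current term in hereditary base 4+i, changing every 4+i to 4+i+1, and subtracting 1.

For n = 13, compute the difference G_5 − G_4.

base 4: 13 = 3·4 + 1; at 5: 3·5 + 1 = 16; next = 15
base 5: 15 = 3·5; at 6: 3·6 = 18; next = 17
base 6: 17 = 2·6 + 5; at 7: 2·7 + 5 = 19; next = 18
base 7: 18 = 2·7 + 4; at 8: 2·8 + 4 = 20; next = 19
base 8: 19 = 2·8 + 3; at 9: 2·9 + 3 = 21; next = 20

1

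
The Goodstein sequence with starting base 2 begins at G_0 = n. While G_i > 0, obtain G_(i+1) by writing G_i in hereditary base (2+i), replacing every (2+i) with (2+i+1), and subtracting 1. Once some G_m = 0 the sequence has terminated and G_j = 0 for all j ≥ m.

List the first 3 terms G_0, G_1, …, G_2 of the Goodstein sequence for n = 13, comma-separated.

13, 108, 1279

13 —HB2→ 2^(2 + 1) + 2^2 + 1 —bump→ 3^(3 + 1) + 3^3 + 1 = 109 —(−1)→ 108
108 —HB3→ 3^(3 + 1) + 3^3 —bump→ 4^(4 + 1) + 4^4 = 1280 —(−1)→ 1279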